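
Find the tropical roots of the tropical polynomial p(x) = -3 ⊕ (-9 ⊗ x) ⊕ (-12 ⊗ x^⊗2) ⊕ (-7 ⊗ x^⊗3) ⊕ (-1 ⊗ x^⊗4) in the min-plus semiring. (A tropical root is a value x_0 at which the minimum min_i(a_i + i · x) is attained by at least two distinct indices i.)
Roots: {-6, -5, 3, 6}

Each tropical root is a break point of the lower envelope of the lines y = a_i + i · x (there are 5 lines, with slopes 0, 1, ..., 4). Only the lines that attain the minimum somewhere contribute to roots; other lines are dominated. Here the surviving (envelope) indices are i = 4, i = 3, i = 2, i = 1, i = 0.
Intersections between consecutive envelope lines give the roots: for adjacent envelope indices i < j the intersection is x = (a_i − a_j) / (j − i). Reading off the sorted break points: {-6, -5, 3, 6}.
Verification: at each break x_0, at least two indices attain the minimum of min_i(a_i + i · x_0).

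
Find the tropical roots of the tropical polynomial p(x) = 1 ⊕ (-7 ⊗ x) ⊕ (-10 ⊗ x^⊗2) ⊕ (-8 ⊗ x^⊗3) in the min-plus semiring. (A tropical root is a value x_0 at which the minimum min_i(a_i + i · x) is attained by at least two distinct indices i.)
Roots: {-2, 3, 8}

Each tropical root is a break point of the lower envelope of the lines y = a_i + i · x (there are 4 lines, with slopes 0, 1, ..., 3). Only the lines that attain the minimum somewhere contribute to roots; other lines are dominated. Here the surviving (envelope) indices are i = 3, i = 2, i = 1, i = 0.
Intersections between consecutive envelope lines give the roots: for adjacent envelope indices i < j the intersection is x = (a_i − a_j) / (j − i). Reading off the sorted break points: {-2, 3, 8}.
Verification: at each break x_0, at least two indices attain the minimum of min_i(a_i + i · x_0).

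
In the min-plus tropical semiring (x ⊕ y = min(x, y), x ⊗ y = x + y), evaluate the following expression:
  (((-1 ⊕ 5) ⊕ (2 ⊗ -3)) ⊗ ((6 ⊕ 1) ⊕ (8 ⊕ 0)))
(((-1 ⊕ 5) ⊕ (2 ⊗ -3)) ⊗ ((6 ⊕ 1) ⊕ (8 ⊕ 0))) = -1

Expand innermost to outermost. Recall ⊕ takes the minimum of its arguments and ⊗ takes their sum. Working out the expression (((-1 ⊕ 5) ⊕ (2 ⊗ -3)) ⊗ ((6 ⊕ 1) ⊕ (8 ⊕ 0))) gives -1.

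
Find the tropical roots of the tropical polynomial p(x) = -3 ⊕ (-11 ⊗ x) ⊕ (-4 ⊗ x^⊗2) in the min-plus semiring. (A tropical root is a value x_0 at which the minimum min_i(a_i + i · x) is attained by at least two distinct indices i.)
Roots: {-7, 8}

Each tropical root is a break point of the lower envelope of the lines y = a_i + i · x (there are 3 lines, with slopes 0, 1, ..., 2). Only the lines that attain the minimum somewhere contribute to roots; other lines are dominated. Here the surviving (envelope) indices are i = 2, i = 1, i = 0.
Intersections between consecutive envelope lines give the roots: for adjacent envelope indices i < j the intersection is x = (a_i − a_j) / (j − i). Reading off the sorted break points: {-7, 8}.
Verification: at each break x_0, at least two indices attain the minimum of min_i(a_i + i · x_0).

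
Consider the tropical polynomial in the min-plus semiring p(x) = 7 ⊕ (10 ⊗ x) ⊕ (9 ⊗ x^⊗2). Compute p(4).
p(4) = 7

A tropical monomial a ⊗ x^⊗i evaluates to a + i · x. Evaluating each term at x = 4:
  Term 0 contributes 7 + 0 · 4 = 7
  Term 1 contributes 10 + 1 · 4 = 14
  Term 2 contributes 9 + 2 · 4 = 17
p(4) = ⊕ of these = min[7, 14, 17] = 7.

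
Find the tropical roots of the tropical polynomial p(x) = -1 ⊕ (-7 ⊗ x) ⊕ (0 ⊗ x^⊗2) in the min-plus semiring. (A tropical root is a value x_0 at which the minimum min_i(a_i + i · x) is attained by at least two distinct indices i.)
Roots: {-7, 6}

Each tropical root is a break point of the lower envelope of the lines y = a_i + i · x (there are 3 lines, with slopes 0, 1, ..., 2). Only the lines that attain the minimum somewhere contribute to roots; other lines are dominated. Here the surviving (envelope) indices are i = 2, i = 1, i = 0.
Intersections between consecutive envelope lines give the roots: for adjacent envelope indices i < j the intersection is x = (a_i − a_j) / (j − i). Reading off the sorted break points: {-7, 6}.
Verification: at each break x_0, at least two indices attain the minimum of min_i(a_i + i · x_0).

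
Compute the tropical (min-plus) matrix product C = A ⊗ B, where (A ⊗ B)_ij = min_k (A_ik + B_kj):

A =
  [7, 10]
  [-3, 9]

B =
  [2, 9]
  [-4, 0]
A ⊗ B =
  [6, 10]
  [-1, 6]

Apply the min-plus product entry-by-entry:
  C[0][0] = min over k of (A[0][0] + B[0][0] = 7 + 2 = 9, A[0][1] + B[1][0] = 10 + -4 = 6) = 6 (attained at k = 1)
  C[0][1] = min over k of (A[0][0] + B[0][1] = 7 + 9 = 16, A[0][1] + B[1][1] = 10 + 0 = 10) = 10 (attained at k = 1)
  C[1][0] = min over k of (A[1][0] + B[0][0] = -3 + 2 = -1, A[1][1] + B[1][0] = 9 + -4 = 5) = -1 (attained at k = 0)
  C[1][1] = min over k of (A[1][0] + B[0][1] = -3 + 9 = 6, A[1][1] + B[1][1] = 9 + 0 = 9) = 6 (attained at k = 0)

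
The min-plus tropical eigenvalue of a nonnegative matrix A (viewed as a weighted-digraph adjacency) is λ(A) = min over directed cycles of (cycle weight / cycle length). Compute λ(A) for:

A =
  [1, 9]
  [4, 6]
λ(A) = 1

Enumerate directed cycles and compute their means (weight / length). Sample:
  cycle 0 → 0: weight = 1, length = 1, mean = 1/1 ≈ 1.000
  cycle 1 → 1: weight = 6, length = 1, mean = 6/1 ≈ 6.000
  cycle 0 → 1 → 0: weight = 13, length = 2, mean = 13/2 ≈ 6.500
  cycle 1 → 0 → 1: weight = 13, length = 2, mean = 13/2 ≈ 6.500
Minimum mean = 1.000, attained e.g. along the cycle 0 → 0 with weight 1 and length 1. So λ(A) = 1/1 = 1.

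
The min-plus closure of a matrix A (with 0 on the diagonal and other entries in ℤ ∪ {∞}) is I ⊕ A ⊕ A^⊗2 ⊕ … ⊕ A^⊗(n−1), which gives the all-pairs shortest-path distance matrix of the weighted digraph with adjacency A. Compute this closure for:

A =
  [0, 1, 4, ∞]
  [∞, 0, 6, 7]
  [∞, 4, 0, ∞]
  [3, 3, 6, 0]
Closure =
  [0, 1, 4, 8]
  [10, 0, 6, 7]
  [14, 4, 0, 11]
  [3, 3, 6, 0]

This is the Floyd-Warshall all-pairs shortest-path computation. For each intermediate vertex k = 0, 1, …, 3, update dist[i][j] ← min(dist[i][j], dist[i][k] + dist[k][j]). The final matrix gives, for each (i, j), the minimum total weight of any directed path from i to j (possibly empty when i = j).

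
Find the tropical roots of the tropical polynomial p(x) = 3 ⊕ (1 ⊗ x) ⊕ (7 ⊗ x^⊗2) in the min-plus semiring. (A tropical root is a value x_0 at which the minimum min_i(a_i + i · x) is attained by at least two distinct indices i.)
Roots: {-6, 2}

Each tropical root is a break point of the lower envelope of the lines y = a_i + i · x (there are 3 lines, with slopes 0, 1, ..., 2). Only the lines that attain the minimum somewhere contribute to roots; other lines are dominated. Here the surviving (envelope) indices are i = 2, i = 1, i = 0.
Intersections between consecutive envelope lines give the roots: for adjacent envelope indices i < j the intersection is x = (a_i − a_j) / (j − i). Reading off the sorted break points: {-6, 2}.
Verification: at each break x_0, at least two indices attain the minimum of min_i(a_i + i · x_0).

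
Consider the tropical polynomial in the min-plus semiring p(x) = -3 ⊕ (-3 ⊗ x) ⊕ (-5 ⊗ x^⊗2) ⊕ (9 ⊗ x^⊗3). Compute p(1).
p(1) = -3

A tropical monomial a ⊗ x^⊗i evaluates to a + i · x. Evaluating each term at x = 1:
  Term 0 contributes -3 + 0 · 1 = -3
  Term 1 contributes -3 + 1 · 1 = -2
  Term 2 contributes -5 + 2 · 1 = -3
  Term 3 contributes 9 + 3 · 1 = 12
p(1) = ⊕ of these = min[-3, -2, -3, 12] = -3.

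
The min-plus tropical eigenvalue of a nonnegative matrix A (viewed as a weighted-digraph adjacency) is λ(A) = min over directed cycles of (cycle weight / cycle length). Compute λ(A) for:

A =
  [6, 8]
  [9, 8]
λ(A) = 6

Enumerate directed cycles and compute their means (weight / length). Sample:
  cycle 0 → 0: weight = 6, length = 1, mean = 6/1 ≈ 6.000
  cycle 1 → 1: weight = 8, length = 1, mean = 8/1 ≈ 8.000
  cycle 0 → 1 → 0: weight = 17, length = 2, mean = 17/2 ≈ 8.500
  cycle 1 → 0 → 1: weight = 17, length = 2, mean = 17/2 ≈ 8.500
Minimum mean = 6.000, attained e.g. along the cycle 0 → 0 with weight 6 and length 1. So λ(A) = 6/1 = 6.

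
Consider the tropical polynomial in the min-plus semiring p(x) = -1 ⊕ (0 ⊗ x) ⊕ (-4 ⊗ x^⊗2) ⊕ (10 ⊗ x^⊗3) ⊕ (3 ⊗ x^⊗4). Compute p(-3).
p(-3) = -10

A tropical monomial a ⊗ x^⊗i evaluates to a + i · x. Evaluating each term at x = -3:
  Term 0 contributes -1 + 0 · -3 = -1
  Term 1 contributes 0 + 1 · -3 = -3
  Term 2 contributes -4 + 2 · -3 = -10
  Term 3 contributes 10 + 3 · -3 = 1
  Term 4 contributes 3 + 4 · -3 = -9
p(-3) = ⊕ of these = min[-1, -3, -10, 1, -9] = -10.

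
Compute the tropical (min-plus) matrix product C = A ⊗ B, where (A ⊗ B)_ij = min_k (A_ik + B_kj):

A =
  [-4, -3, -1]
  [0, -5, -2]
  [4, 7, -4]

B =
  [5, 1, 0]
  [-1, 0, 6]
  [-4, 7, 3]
A ⊗ B =
  [-5, -3, -4]
  [-6, -5, 0]
  [-8, 3, -1]

Apply the min-plus product entry-by-entry:
  C[0][0] = min over k of (A[0][0] + B[0][0] = -4 + 5 = 1, A[0][1] + B[1][0] = -3 + -1 = -4, A[0][2] + B[2][0] = -1 + -4 = -5) = -5 (attained at k = 2)
  C[0][1] = min over k of (A[0][0] + B[0][1] = -4 + 1 = -3, A[0][1] + B[1][1] = -3 + 0 = -3, A[0][2] + B[2][1] = -1 + 7 = 6) = -3 (attained at k = 0)
  C[0][2] = min over k of (A[0][0] + B[0][2] = -4 + 0 = -4, A[0][1] + B[1][2] = -3 + 6 = 3, A[0][2] + B[2][2] = -1 + 3 = 2) = -4 (attained at k = 0)
  C[1][0] = min over k of (A[1][0] + B[0][0] = 0 + 5 = 5, A[1][1] + B[1][0] = -5 + -1 = -6, A[1][2] + B[2][0] = -2 + -4 = -6) = -6 (attained at k = 1)
  C[1][1] = min over k of (A[1][0] + B[0][1] = 0 + 1 = 1, A[1][1] + B[1][1] = -5 + 0 = -5, A[1][2] + B[2][1] = -2 + 7 = 5) = -5 (attained at k = 1)
  C[1][2] = min over k of (A[1][0] + B[0][2] = 0 + 0 = 0, A[1][1] + B[1][2] = -5 + 6 = 1, A[1][2] + B[2][2] = -2 + 3 = 1) = 0 (attained at k = 0)
  C[2][0] = min over k of (A[2][0] + B[0][0] = 4 + 5 = 9, A[2][1] + B[1][0] = 7 + -1 = 6, A[2][2] + B[2][0] = -4 + -4 = -8) = -8 (attained at k = 2)
  C[2][1] = min over k of (A[2][0] + B[0][1] = 4 + 1 = 5, A[2][1] + B[1][1] = 7 + 0 = 7, A[2][2] + B[2][1] = -4 + 7 = 3) = 3 (attained at k = 2)
  C[2][2] = min over k of (A[2][0] + B[0][2] = 4 + 0 = 4, A[2][1] + B[1][2] = 7 + 6 = 13, A[2][2] + B[2][2] = -4 + 3 = -1) = -1 (attained at k = 2)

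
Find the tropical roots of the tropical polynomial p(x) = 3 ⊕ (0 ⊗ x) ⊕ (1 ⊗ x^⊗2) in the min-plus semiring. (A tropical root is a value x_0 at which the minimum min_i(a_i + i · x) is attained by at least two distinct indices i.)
Roots: {-1, 3}

Each tropical root is a break point of the lower envelope of the lines y = a_i + i · x (there are 3 lines, with slopes 0, 1, ..., 2). Only the lines that attain the minimum somewhere contribute to roots; other lines are dominated. Here the surviving (envelope) indices are i = 2, i = 1, i = 0.
Intersections between consecutive envelope lines give the roots: for adjacent envelope indices i < j the intersection is x = (a_i − a_j) / (j − i). Reading off the sorted break points: {-1, 3}.
Verification: at each break x_0, at least two indices attain the minimum of min_i(a_i + i · x_0).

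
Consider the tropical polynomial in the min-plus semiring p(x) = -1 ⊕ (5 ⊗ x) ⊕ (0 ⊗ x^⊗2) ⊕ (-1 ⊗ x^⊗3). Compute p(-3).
p(-3) = -10

A tropical monomial a ⊗ x^⊗i evaluates to a + i · x. Evaluating each term at x = -3:
  Term 0 contributes -1 + 0 · -3 = -1
  Term 1 contributes 5 + 1 · -3 = 2
  Term 2 contributes 0 + 2 · -3 = -6
  Term 3 contributes -1 + 3 · -3 = -10
p(-3) = ⊕ of these = min[-1, 2, -6, -10] = -10.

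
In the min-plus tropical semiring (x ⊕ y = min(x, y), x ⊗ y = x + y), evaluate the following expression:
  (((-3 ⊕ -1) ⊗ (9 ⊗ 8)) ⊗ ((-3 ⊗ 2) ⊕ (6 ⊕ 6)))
(((-3 ⊕ -1) ⊗ (9 ⊗ 8)) ⊗ ((-3 ⊗ 2) ⊕ (6 ⊕ 6))) = 13

Expand innermost to outermost. Recall ⊕ takes the minimum of its arguments and ⊗ takes their sum. Working out the expression (((-3 ⊕ -1) ⊗ (9 ⊗ 8)) ⊗ ((-3 ⊗ 2) ⊕ (6 ⊕ 6))) gives 13.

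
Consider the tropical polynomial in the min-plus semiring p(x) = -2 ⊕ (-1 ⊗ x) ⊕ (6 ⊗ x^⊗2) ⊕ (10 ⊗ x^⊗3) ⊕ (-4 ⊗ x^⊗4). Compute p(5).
p(5) = -2

A tropical monomial a ⊗ x^⊗i evaluates to a + i · x. Evaluating each term at x = 5:
  Term 0 contributes -2 + 0 · 5 = -2
  Term 1 contributes -1 + 1 · 5 = 4
  Term 2 contributes 6 + 2 · 5 = 16
  Term 3 contributes 10 + 3 · 5 = 25
  Term 4 contributes -4 + 4 · 5 = 16
p(5) = ⊕ of these = min[-2, 4, 16, 25, 16] = -2.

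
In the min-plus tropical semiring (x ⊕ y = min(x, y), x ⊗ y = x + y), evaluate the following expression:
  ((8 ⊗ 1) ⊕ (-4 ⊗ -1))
((8 ⊗ 1) ⊕ (-4 ⊗ -1)) = -5

Expand innermost to outermost. Recall ⊕ takes the minimum of its arguments and ⊗ takes their sum. Working out the expression ((8 ⊗ 1) ⊕ (-4 ⊗ -1)) gives -5.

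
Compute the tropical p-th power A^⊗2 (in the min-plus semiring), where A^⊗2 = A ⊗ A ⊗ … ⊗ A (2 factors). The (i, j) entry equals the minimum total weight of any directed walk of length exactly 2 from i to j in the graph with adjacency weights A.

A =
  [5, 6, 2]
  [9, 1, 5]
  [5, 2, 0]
A^⊗2 =
  [7, 4, 2]
  [10, 2, 5]
  [5, 2, 0]

Each entry (A^⊗2)_ij equals the minimum over all length-2 walks i = v_0 → v_1 → … → v_2 = j of Σ_t A[v_t][v_{t+1}]. For example, for (i, j) = (0, 2) we minimise over 3 possible intermediate vertex sequences; the minimum is 2, attained along the walk 0 → 2 → 2.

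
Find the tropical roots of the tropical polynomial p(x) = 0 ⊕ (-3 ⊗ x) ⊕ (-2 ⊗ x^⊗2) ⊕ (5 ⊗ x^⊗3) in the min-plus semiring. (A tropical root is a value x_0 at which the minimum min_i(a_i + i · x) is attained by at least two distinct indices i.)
Roots: {-7, -1, 3}

Each tropical root is a break point of the lower envelope of the lines y = a_i + i · x (there are 4 lines, with slopes 0, 1, ..., 3). Only the lines that attain the minimum somewhere contribute to roots; other lines are dominated. Here the surviving (envelope) indices are i = 3, i = 2, i = 1, i = 0.
Intersections between consecutive envelope lines give the roots: for adjacent envelope indices i < j the intersection is x = (a_i − a_j) / (j − i). Reading off the sorted break points: {-7, -1, 3}.
Verification: at each break x_0, at least two indices attain the minimum of min_i(a_i + i · x_0).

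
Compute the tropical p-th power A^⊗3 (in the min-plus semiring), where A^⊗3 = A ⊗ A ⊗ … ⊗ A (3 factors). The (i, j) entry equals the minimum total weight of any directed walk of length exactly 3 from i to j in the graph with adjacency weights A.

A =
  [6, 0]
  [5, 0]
A^⊗3 =
  [5, 0]
  [5, 0]

Each entry (A^⊗3)_ij equals the minimum over all length-3 walks i = v_0 → v_1 → … → v_3 = j of Σ_t A[v_t][v_{t+1}]. For example, for (i, j) = (0, 1) we minimise over 4 possible intermediate vertex sequences; the minimum is 0, attained along the walk 0 → 1 → 1 → 1.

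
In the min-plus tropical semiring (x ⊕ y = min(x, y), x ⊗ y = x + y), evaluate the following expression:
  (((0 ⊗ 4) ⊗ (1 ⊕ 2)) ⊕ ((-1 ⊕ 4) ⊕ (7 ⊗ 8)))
(((0 ⊗ 4) ⊗ (1 ⊕ 2)) ⊕ ((-1 ⊕ 4) ⊕ (7 ⊗ 8))) = -1

Expand innermost to outermost. Recall ⊕ takes the minimum of its arguments and ⊗ takes their sum. Working out the expression (((0 ⊗ 4) ⊗ (1 ⊕ 2)) ⊕ ((-1 ⊕ 4) ⊕ (7 ⊗ 8))) gives -1.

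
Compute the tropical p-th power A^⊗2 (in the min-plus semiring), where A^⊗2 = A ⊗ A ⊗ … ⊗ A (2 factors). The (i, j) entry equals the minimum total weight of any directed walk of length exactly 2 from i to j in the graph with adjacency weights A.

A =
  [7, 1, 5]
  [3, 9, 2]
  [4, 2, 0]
A^⊗2 =
  [4, 7, 3]
  [6, 4, 2]
  [4, 2, 0]

Each entry (A^⊗2)_ij equals the minimum over all length-2 walks i = v_0 → v_1 → … → v_2 = j of Σ_t A[v_t][v_{t+1}]. For example, for (i, j) = (0, 2) we minimise over 3 possible intermediate vertex sequences; the minimum is 3, attained along the walk 0 → 1 → 2.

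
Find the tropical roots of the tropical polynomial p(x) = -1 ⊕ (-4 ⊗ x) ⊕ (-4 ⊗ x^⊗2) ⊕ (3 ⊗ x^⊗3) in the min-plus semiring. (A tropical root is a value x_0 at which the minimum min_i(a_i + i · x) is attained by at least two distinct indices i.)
Roots: {-7, 0, 3}

Each tropical root is a break point of the lower envelope of the lines y = a_i + i · x (there are 4 lines, with slopes 0, 1, ..., 3). Only the lines that attain the minimum somewhere contribute to roots; other lines are dominated. Here the surviving (envelope) indices are i = 3, i = 2, i = 1, i = 0.
Intersections between consecutive envelope lines give the roots: for adjacent envelope indices i < j the intersection is x = (a_i − a_j) / (j − i). Reading off the sorted break points: {-7, 0, 3}.
Verification: at each break x_0, at least two indices attain the minimum of min_i(a_i + i · x_0).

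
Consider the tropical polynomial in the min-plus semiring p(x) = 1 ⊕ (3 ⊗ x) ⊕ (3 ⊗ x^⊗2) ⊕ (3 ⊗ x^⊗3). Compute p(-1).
p(-1) = 0

A tropical monomial a ⊗ x^⊗i evaluates to a + i · x. Evaluating each term at x = -1:
  Term 0 contributes 1 + 0 · -1 = 1
  Term 1 contributes 3 + 1 · -1 = 2
  Term 2 contributes 3 + 2 · -1 = 1
  Term 3 contributes 3 + 3 · -1 = 0
p(-1) = ⊕ of these = min[1, 2, 1, 0] = 0.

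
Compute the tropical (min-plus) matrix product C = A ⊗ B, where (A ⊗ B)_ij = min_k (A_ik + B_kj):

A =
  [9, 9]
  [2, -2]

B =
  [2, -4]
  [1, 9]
A ⊗ B =
  [10, 5]
  [-1, -2]

Apply the min-plus product entry-by-entry:
  C[0][0] = min over k of (A[0][0] + B[0][0] = 9 + 2 = 11, A[0][1] + B[1][0] = 9 + 1 = 10) = 10 (attained at k = 1)
  C[0][1] = min over k of (A[0][0] + B[0][1] = 9 + -4 = 5, A[0][1] + B[1][1] = 9 + 9 = 18) = 5 (attained at k = 0)
  C[1][0] = min over k of (A[1][0] + B[0][0] = 2 + 2 = 4, A[1][1] + B[1][0] = -2 + 1 = -1) = -1 (attained at k = 1)
  C[1][1] = min over k of (A[1][0] + B[0][1] = 2 + -4 = -2, A[1][1] + B[1][1] = -2 + 9 = 7) = -2 (attained at k = 0)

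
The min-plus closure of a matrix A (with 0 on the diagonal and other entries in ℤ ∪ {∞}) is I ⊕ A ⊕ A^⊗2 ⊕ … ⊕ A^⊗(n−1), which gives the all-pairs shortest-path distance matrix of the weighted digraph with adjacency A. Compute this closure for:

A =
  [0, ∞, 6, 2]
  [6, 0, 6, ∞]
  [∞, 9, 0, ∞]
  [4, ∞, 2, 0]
Closure =
  [0, 13, 4, 2]
  [6, 0, 6, 8]
  [15, 9, 0, 17]
  [4, 11, 2, 0]

This is the Floyd-Warshall all-pairs shortest-path computation. For each intermediate vertex k = 0, 1, …, 3, update dist[i][j] ← min(dist[i][j], dist[i][k] + dist[k][j]). The final matrix gives, for each (i, j), the minimum total weight of any directed path from i to j (possibly empty when i = j).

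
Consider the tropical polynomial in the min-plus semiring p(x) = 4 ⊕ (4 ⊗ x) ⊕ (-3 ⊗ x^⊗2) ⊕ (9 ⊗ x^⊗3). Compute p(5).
p(5) = 4

A tropical monomial a ⊗ x^⊗i evaluates to a + i · x. Evaluating each term at x = 5:
  Term 0 contributes 4 + 0 · 5 = 4
  Term 1 contributes 4 + 1 · 5 = 9
  Term 2 contributes -3 + 2 · 5 = 7
  Term 3 contributes 9 + 3 · 5 = 24
p(5) = ⊕ of these = min[4, 9, 7, 24] = 4.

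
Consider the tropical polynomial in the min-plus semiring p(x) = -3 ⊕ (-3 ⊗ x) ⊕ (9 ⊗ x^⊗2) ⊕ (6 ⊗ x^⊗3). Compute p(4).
p(4) = -3

A tropical monomial a ⊗ x^⊗i evaluates to a + i · x. Evaluating each term at x = 4:
  Term 0 contributes -3 + 0 · 4 = -3
  Term 1 contributes -3 + 1 · 4 = 1
  Term 2 contributes 9 + 2 · 4 = 17
  Term 3 contributes 6 + 3 · 4 = 18
p(4) = ⊕ of these = min[-3, 1, 17, 18] = -3.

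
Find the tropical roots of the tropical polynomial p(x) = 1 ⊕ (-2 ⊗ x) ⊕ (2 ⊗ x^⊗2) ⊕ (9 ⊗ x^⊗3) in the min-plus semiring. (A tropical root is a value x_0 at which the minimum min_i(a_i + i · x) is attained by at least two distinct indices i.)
Roots: {-7, -4, 3}

Each tropical root is a break point of the lower envelope of the lines y = a_i + i · x (there are 4 lines, with slopes 0, 1, ..., 3). Only the lines that attain the minimum somewhere contribute to roots; other lines are dominated. Here the surviving (envelope) indices are i = 3, i = 2, i = 1, i = 0.
Intersections between consecutive envelope lines give the roots: for adjacent envelope indices i < j the intersection is x = (a_i − a_j) / (j − i). Reading off the sorted break points: {-7, -4, 3}.
Verification: at each break x_0, at least two indices attain the minimum of min_i(a_i + i · x_0).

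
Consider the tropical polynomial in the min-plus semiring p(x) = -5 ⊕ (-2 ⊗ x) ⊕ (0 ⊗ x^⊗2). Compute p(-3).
p(-3) = -6

A tropical monomial a ⊗ x^⊗i evaluates to a + i · x. Evaluating each term at x = -3:
  Term 0 contributes -5 + 0 · -3 = -5
  Term 1 contributes -2 + 1 · -3 = -5
  Term 2 contributes 0 + 2 · -3 = -6
p(-3) = ⊕ of these = min[-5, -5, -6] = -6.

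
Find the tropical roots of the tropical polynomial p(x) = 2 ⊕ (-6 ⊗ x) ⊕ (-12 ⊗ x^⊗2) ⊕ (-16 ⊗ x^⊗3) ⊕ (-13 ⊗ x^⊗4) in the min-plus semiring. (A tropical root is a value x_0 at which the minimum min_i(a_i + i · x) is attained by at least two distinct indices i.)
Roots: {-3, 4, 6, 8}

Each tropical root is a break point of the lower envelope of the lines y = a_i + i · x (there are 5 lines, with slopes 0, 1, ..., 4). Only the lines that attain the minimum somewhere contribute to roots; other lines are dominated. Here the surviving (envelope) indices are i = 4, i = 3, i = 2, i = 1, i = 0.
Intersections between consecutive envelope lines give the roots: for adjacent envelope indices i < j the intersection is x = (a_i − a_j) / (j − i). Reading off the sorted break points: {-3, 4, 6, 8}.
Verification: at each break x_0, at least two indices attain the minimum of min_i(a_i + i · x_0).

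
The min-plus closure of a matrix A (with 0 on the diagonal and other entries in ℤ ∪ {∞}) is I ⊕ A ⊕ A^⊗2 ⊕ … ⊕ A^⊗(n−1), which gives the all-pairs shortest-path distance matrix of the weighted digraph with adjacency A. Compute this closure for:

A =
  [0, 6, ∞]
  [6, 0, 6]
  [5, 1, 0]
Closure =
  [0, 6, 12]
  [6, 0, 6]
  [5, 1, 0]

This is the Floyd-Warshall all-pairs shortest-path computation. For each intermediate vertex k = 0, 1, …, 2, update dist[i][j] ← min(dist[i][j], dist[i][k] + dist[k][j]). The final matrix gives, for each (i, j), the minimum total weight of any directed path from i to j (possibly empty when i = j).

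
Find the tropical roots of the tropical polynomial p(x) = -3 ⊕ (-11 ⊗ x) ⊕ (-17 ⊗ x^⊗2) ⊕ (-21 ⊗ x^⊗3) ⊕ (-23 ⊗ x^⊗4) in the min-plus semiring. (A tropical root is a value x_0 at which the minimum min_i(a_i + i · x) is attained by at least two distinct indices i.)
Roots: {2, 4, 6, 8}

Each tropical root is a break point of the lower envelope of the lines y = a_i + i · x (there are 5 lines, with slopes 0, 1, ..., 4). Only the lines that attain the minimum somewhere contribute to roots; other lines are dominated. Here the surviving (envelope) indices are i = 4, i = 3, i = 2, i = 1, i = 0.
Intersections between consecutive envelope lines give the roots: for adjacent envelope indices i < j the intersection is x = (a_i − a_j) / (j − i). Reading off the sorted break points: {2, 4, 6, 8}.
Verification: at each break x_0, at least two indices attain the minimum of min_i(a_i + i · x_0).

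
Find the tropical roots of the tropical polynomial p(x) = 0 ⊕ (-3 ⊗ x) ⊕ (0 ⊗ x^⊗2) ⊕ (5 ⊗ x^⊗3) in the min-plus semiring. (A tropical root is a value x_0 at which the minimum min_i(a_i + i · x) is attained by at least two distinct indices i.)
Roots: {-5, -3, 3}

Each tropical root is a break point of the lower envelope of the lines y = a_i + i · x (there are 4 lines, with slopes 0, 1, ..., 3). Only the lines that attain the minimum somewhere contribute to roots; other lines are dominated. Here the surviving (envelope) indices are i = 3, i = 2, i = 1, i = 0.
Intersections between consecutive envelope lines give the roots: for adjacent envelope indices i < j the intersection is x = (a_i − a_j) / (j − i). Reading off the sorted break points: {-5, -3, 3}.
Verification: at each break x_0, at least two indices attain the minimum of min_i(a_i + i · x_0).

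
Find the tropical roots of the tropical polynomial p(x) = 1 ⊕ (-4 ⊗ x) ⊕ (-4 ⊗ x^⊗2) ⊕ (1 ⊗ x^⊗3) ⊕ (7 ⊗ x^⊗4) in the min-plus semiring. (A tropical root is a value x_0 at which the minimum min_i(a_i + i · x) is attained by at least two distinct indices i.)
Roots: {-6, -5, 0, 5}

Each tropical root is a break point of the lower envelope of the lines y = a_i + i · x (there are 5 lines, with slopes 0, 1, ..., 4). Only the lines that attain the minimum somewhere contribute to roots; other lines are dominated. Here the surviving (envelope) indices are i = 4, i = 3, i = 2, i = 1, i = 0.
Intersections between consecutive envelope lines give the roots: for adjacent envelope indices i < j the intersection is x = (a_i − a_j) / (j − i). Reading off the sorted break points: {-6, -5, 0, 5}.
Verification: at each break x_0, at least two indices attain the minimum of min_i(a_i + i · x_0).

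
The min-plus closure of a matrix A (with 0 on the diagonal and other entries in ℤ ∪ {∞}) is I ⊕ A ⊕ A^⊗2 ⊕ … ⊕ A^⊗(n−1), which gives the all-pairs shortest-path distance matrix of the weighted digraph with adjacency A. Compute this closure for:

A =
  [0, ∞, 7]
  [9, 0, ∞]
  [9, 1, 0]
Closure =
  [0, 8, 7]
  [9, 0, 16]
  [9, 1, 0]

This is the Floyd-Warshall all-pairs shortest-path computation. For each intermediate vertex k = 0, 1, …, 2, update dist[i][j] ← min(dist[i][j], dist[i][k] + dist[k][j]). The final matrix gives, for each (i, j), the minimum total weight of any directed path from i to j (possibly empty when i = j).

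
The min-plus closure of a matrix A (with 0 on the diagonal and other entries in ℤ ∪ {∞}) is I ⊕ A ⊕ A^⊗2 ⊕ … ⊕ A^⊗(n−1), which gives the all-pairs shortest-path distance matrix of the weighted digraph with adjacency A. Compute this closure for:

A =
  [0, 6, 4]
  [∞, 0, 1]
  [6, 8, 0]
Closure =
  [0, 6, 4]
  [7, 0, 1]
  [6, 8, 0]

This is the Floyd-Warshall all-pairs shortest-path computation. For each intermediate vertex k = 0, 1, …, 2, update dist[i][j] ← min(dist[i][j], dist[i][k] + dist[k][j]). The final matrix gives, for each (i, j), the minimum total weight of any directed path from i to j (possibly empty when i = j).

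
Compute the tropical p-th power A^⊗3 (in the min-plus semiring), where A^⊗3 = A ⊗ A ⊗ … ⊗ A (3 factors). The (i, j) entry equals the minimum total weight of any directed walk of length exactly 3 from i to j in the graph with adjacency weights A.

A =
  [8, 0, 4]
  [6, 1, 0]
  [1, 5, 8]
A^⊗3 =
  [1, 2, 1]
  [2, 1, 2]
  [6, 2, 1]

Each entry (A^⊗3)_ij equals the minimum over all length-3 walks i = v_0 → v_1 → … → v_3 = j of Σ_t A[v_t][v_{t+1}]. For example, for (i, j) = (0, 2) we minimise over 9 possible intermediate vertex sequences; the minimum is 1, attained along the walk 0 → 1 → 1 → 2.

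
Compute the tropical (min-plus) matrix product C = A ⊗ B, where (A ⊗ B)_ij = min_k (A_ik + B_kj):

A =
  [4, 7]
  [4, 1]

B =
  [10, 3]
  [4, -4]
A ⊗ B =
  [11, 3]
  [5, -3]

Apply the min-plus product entry-by-entry:
  C[0][0] = min over k of (A[0][0] + B[0][0] = 4 + 10 = 14, A[0][1] + B[1][0] = 7 + 4 = 11) = 11 (attained at k = 1)
  C[0][1] = min over k of (A[0][0] + B[0][1] = 4 + 3 = 7, A[0][1] + B[1][1] = 7 + -4 = 3) = 3 (attained at k = 1)
  C[1][0] = min over k of (A[1][0] + B[0][0] = 4 + 10 = 14, A[1][1] + B[1][0] = 1 + 4 = 5) = 5 (attained at k = 1)
  C[1][1] = min over k of (A[1][0] + B[0][1] = 4 + 3 = 7, A[1][1] + B[1][1] = 1 + -4 = -3) = -3 (attained at k = 1)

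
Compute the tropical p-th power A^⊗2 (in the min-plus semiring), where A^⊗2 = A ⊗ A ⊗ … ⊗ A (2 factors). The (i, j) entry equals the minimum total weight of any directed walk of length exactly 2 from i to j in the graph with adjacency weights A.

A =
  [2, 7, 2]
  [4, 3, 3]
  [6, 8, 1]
A^⊗2 =
  [4, 9, 3]
  [6, 6, 4]
  [7, 9, 2]

Each entry (A^⊗2)_ij equals the minimum over all length-2 walks i = v_0 → v_1 → … → v_2 = j of Σ_t A[v_t][v_{t+1}]. For example, for (i, j) = (0, 2) we minimise over 3 possible intermediate vertex sequences; the minimum is 3, attained along the walk 0 → 2 → 2.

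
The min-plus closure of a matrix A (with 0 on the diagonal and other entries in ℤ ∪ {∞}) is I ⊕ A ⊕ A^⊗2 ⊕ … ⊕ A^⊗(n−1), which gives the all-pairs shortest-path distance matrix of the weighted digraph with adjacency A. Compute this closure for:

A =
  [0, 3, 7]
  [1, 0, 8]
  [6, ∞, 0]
Closure =
  [0, 3, 7]
  [1, 0, 8]
  [6, 9, 0]

This is the Floyd-Warshall all-pairs shortest-path computation. For each intermediate vertex k = 0, 1, …, 2, update dist[i][j] ← min(dist[i][j], dist[i][k] + dist[k][j]). The final matrix gives, for each (i, j), the minimum total weight of any directed path from i to j (possibly empty when i = j).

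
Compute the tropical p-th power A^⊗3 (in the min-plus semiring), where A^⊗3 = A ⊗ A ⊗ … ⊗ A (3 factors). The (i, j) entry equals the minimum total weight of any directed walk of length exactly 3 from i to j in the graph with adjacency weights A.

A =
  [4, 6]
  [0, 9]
A^⊗3 =
  [10, 12]
  [6, 10]

Each entry (A^⊗3)_ij equals the minimum over all length-3 walks i = v_0 → v_1 → … → v_3 = j of Σ_t A[v_t][v_{t+1}]. For example, for (i, j) = (0, 1) we minimise over 4 possible intermediate vertex sequences; the minimum is 12, attained along the walk 0 → 1 → 0 → 1.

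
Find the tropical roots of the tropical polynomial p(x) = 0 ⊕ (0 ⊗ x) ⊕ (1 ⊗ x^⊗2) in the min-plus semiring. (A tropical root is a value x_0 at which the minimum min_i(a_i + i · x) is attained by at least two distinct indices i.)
Roots: {-1, 0}

Each tropical root is a break point of the lower envelope of the lines y = a_i + i · x (there are 3 lines, with slopes 0, 1, ..., 2). Only the lines that attain the minimum somewhere contribute to roots; other lines are dominated. Here the surviving (envelope) indices are i = 2, i = 1, i = 0.
Intersections between consecutive envelope lines give the roots: for adjacent envelope indices i < j the intersection is x = (a_i − a_j) / (j − i). Reading off the sorted break points: {-1, 0}.
Verification: at each break x_0, at least two indices attain the minimum of min_i(a_i + i · x_0).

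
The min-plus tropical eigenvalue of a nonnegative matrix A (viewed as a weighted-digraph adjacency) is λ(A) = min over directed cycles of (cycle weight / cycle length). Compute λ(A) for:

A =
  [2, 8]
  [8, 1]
λ(A) = 1

Enumerate directed cycles and compute their means (weight / length). Sample:
  cycle 0 → 0: weight = 2, length = 1, mean = 2/1 ≈ 2.000
  cycle 1 → 1: weight = 1, length = 1, mean = 1/1 ≈ 1.000
  cycle 0 → 1 → 0: weight = 16, length = 2, mean = 16/2 ≈ 8.000
  cycle 1 → 0 → 1: weight = 16, length = 2, mean = 16/2 ≈ 8.000
Minimum mean = 1.000, attained e.g. along the cycle 1 → 1 with weight 1 and length 1. So λ(A) = 1/1 = 1.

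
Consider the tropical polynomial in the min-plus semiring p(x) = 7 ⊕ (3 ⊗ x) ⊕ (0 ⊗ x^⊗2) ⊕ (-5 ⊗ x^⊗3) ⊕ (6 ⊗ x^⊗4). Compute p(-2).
p(-2) = -11

A tropical monomial a ⊗ x^⊗i evaluates to a + i · x. Evaluating each term at x = -2:
  Term 0 contributes 7 + 0 · -2 = 7
  Term 1 contributes 3 + 1 · -2 = 1
  Term 2 contributes 0 + 2 · -2 = -4
  Term 3 contributes -5 + 3 · -2 = -11
  Term 4 contributes 6 + 4 · -2 = -2
p(-2) = ⊕ of these = min[7, 1, -4, -11, -2] = -11.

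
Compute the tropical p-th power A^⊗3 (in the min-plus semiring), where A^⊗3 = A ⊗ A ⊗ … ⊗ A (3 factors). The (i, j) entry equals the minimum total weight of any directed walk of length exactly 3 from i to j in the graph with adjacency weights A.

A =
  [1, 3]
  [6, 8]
A^⊗3 =
  [3, 5]
  [8, 10]

Each entry (A^⊗3)_ij equals the minimum over all length-3 walks i = v_0 → v_1 → … → v_3 = j of Σ_t A[v_t][v_{t+1}]. For example, for (i, j) = (0, 1) we minimise over 4 possible intermediate vertex sequences; the minimum is 5, attained along the walk 0 → 0 → 0 → 1.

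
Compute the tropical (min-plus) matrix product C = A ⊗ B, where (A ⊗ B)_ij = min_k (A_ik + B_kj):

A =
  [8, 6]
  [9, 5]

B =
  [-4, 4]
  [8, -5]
A ⊗ B =
  [4, 1]
  [5, 0]

Apply the min-plus product entry-by-entry:
  C[0][0] = min over k of (A[0][0] + B[0][0] = 8 + -4 = 4, A[0][1] + B[1][0] = 6 + 8 = 14) = 4 (attained at k = 0)
  C[0][1] = min over k of (A[0][0] + B[0][1] = 8 + 4 = 12, A[0][1] + B[1][1] = 6 + -5 = 1) = 1 (attained at k = 1)
  C[1][0] = min over k of (A[1][0] + B[0][0] = 9 + -4 = 5, A[1][1] + B[1][0] = 5 + 8 = 13) = 5 (attained at k = 0)
  C[1][1] = min over k of (A[1][0] + B[0][1] = 9 + 4 = 13, A[1][1] + B[1][1] = 5 + -5 = 0) = 0 (attained at k = 1)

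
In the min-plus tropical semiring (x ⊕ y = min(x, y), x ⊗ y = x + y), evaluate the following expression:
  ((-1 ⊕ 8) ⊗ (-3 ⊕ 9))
((-1 ⊕ 8) ⊗ (-3 ⊕ 9)) = -4

Expand innermost to outermost. Recall ⊕ takes the minimum of its arguments and ⊗ takes their sum. Working out the expression ((-1 ⊕ 8) ⊗ (-3 ⊕ 9)) gives -4.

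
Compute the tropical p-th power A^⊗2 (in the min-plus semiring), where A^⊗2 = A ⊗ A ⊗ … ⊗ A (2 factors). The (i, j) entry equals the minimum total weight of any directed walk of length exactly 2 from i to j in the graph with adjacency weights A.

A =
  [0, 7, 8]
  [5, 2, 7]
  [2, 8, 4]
A^⊗2 =
  [0, 7, 8]
  [5, 4, 9]
  [2, 9, 8]

Each entry (A^⊗2)_ij equals the minimum over all length-2 walks i = v_0 → v_1 → … → v_2 = j of Σ_t A[v_t][v_{t+1}]. For example, for (i, j) = (0, 2) we minimise over 3 possible intermediate vertex sequences; the minimum is 8, attained along the walk 0 → 0 → 2.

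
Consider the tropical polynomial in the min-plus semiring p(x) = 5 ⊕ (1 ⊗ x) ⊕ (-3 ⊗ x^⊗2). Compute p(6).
p(6) = 5

A tropical monomial a ⊗ x^⊗i evaluates to a + i · x. Evaluating each term at x = 6:
  Term 0 contributes 5 + 0 · 6 = 5
  Term 1 contributes 1 + 1 · 6 = 7
  Term 2 contributes -3 + 2 · 6 = 9
p(6) = ⊕ of these = min[5, 7, 9] = 5.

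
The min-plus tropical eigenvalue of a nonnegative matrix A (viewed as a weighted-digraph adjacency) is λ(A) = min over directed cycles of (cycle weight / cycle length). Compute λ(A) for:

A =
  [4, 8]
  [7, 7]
λ(A) = 4

Enumerate directed cycles and compute their means (weight / length). Sample:
  cycle 0 → 0: weight = 4, length = 1, mean = 4/1 ≈ 4.000
  cycle 1 → 1: weight = 7, length = 1, mean = 7/1 ≈ 7.000
  cycle 0 → 1 → 0: weight = 15, length = 2, mean = 15/2 ≈ 7.500
  cycle 1 → 0 → 1: weight = 15, length = 2, mean = 15/2 ≈ 7.500
Minimum mean = 4.000, attained e.g. along the cycle 0 → 0 with weight 4 and length 1. So λ(A) = 4/1 = 4.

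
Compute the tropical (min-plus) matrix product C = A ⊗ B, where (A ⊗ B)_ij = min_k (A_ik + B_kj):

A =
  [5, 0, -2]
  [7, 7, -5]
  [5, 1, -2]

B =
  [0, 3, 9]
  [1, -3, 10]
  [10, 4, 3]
A ⊗ B =
  [1, -3, 1]
  [5, -1, -2]
  [2, -2, 1]

Apply the min-plus product entry-by-entry:
  C[0][0] = min over k of (A[0][0] + B[0][0] = 5 + 0 = 5, A[0][1] + B[1][0] = 0 + 1 = 1, A[0][2] + B[2][0] = -2 + 10 = 8) = 1 (attained at k = 1)
  C[0][1] = min over k of (A[0][0] + B[0][1] = 5 + 3 = 8, A[0][1] + B[1][1] = 0 + -3 = -3, A[0][2] + B[2][1] = -2 + 4 = 2) = -3 (attained at k = 1)
  C[0][2] = min over k of (A[0][0] + B[0][2] = 5 + 9 = 14, A[0][1] + B[1][2] = 0 + 10 = 10, A[0][2] + B[2][2] = -2 + 3 = 1) = 1 (attained at k = 2)
  C[1][0] = min over k of (A[1][0] + B[0][0] = 7 + 0 = 7, A[1][1] + B[1][0] = 7 + 1 = 8, A[1][2] + B[2][0] = -5 + 10 = 5) = 5 (attained at k = 2)
  C[1][1] = min over k of (A[1][0] + B[0][1] = 7 + 3 = 10, A[1][1] + B[1][1] = 7 + -3 = 4, A[1][2] + B[2][1] = -5 + 4 = -1) = -1 (attained at k = 2)
  C[1][2] = min over k of (A[1][0] + B[0][2] = 7 + 9 = 16, A[1][1] + B[1][2] = 7 + 10 = 17, A[1][2] + B[2][2] = -5 + 3 = -2) = -2 (attained at k = 2)
  C[2][0] = min over k of (A[2][0] + B[0][0] = 5 + 0 = 5, A[2][1] + B[1][0] = 1 + 1 = 2, A[2][2] + B[2][0] = -2 + 10 = 8) = 2 (attained at k = 1)
  C[2][1] = min over k of (A[2][0] + B[0][1] = 5 + 3 = 8, A[2][1] + B[1][1] = 1 + -3 = -2, A[2][2] + B[2][1] = -2 + 4 = 2) = -2 (attained at k = 1)
  C[2][2] = min over k of (A[2][0] + B[0][2] = 5 + 9 = 14, A[2][1] + B[1][2] = 1 + 10 = 11, A[2][2] + B[2][2] = -2 + 3 = 1) = 1 (attained at k = 2)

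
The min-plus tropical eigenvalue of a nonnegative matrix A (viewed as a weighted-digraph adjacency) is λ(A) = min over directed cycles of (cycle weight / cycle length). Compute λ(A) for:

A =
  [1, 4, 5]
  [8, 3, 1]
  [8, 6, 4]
λ(A) = 1

Enumerate directed cycles and compute their means (weight / length). Sample:
  cycle 0 → 0: weight = 1, length = 1, mean = 1/1 ≈ 1.000
  cycle 1 → 1: weight = 3, length = 1, mean = 3/1 ≈ 3.000
  cycle 2 → 2: weight = 4, length = 1, mean = 4/1 ≈ 4.000
  cycle 0 → 1 → 0: weight = 12, length = 2, mean = 12/2 ≈ 6.000
  cycle 0 → 2 → 0: weight = 13, length = 2, mean = 13/2 ≈ 6.500
  cycle 1 → 0 → 1: weight = 12, length = 2, mean = 12/2 ≈ 6.000
Minimum mean = 1.000, attained e.g. along the cycle 0 → 0 with weight 1 and length 1. So λ(A) = 1/1 = 1.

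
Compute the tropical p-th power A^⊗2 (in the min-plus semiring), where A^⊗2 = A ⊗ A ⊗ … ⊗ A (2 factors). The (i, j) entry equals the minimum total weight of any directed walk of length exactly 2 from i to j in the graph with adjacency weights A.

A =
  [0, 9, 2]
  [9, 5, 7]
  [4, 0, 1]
A^⊗2 =
  [0, 2, 2]
  [9, 7, 8]
  [4, 1, 2]

Each entry (A^⊗2)_ij equals the minimum over all length-2 walks i = v_0 → v_1 → … → v_2 = j of Σ_t A[v_t][v_{t+1}]. For example, for (i, j) = (0, 2) we minimise over 3 possible intermediate vertex sequences; the minimum is 2, attained along the walk 0 → 0 → 2.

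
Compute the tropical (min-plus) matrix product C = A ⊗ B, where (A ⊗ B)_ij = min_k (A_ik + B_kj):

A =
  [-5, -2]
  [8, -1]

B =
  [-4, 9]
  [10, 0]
A ⊗ B =
  [-9, -2]
  [4, -1]

Apply the min-plus product entry-by-entry:
  C[0][0] = min over k of (A[0][0] + B[0][0] = -5 + -4 = -9, A[0][1] + B[1][0] = -2 + 10 = 8) = -9 (attained at k = 0)
  C[0][1] = min over k of (A[0][0] + B[0][1] = -5 + 9 = 4, A[0][1] + B[1][1] = -2 + 0 = -2) = -2 (attained at k = 1)
  C[1][0] = min over k of (A[1][0] + B[0][0] = 8 + -4 = 4, A[1][1] + B[1][0] = -1 + 10 = 9) = 4 (attained at k = 0)
  C[1][1] = min over k of (A[1][0] + B[0][1] = 8 + 9 = 17, A[1][1] + B[1][1] = -1 + 0 = -1) = -1 (attained at k = 1)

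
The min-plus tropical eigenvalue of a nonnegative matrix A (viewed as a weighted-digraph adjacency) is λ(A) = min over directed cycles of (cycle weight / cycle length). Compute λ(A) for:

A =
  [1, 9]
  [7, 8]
λ(A) = 1

Enumerate directed cycles and compute their means (weight / length). Sample:
  cycle 0 → 0: weight = 1, length = 1, mean = 1/1 ≈ 1.000
  cycle 1 → 1: weight = 8, length = 1, mean = 8/1 ≈ 8.000
  cycle 0 → 1 → 0: weight = 16, length = 2, mean = 16/2 ≈ 8.000
  cycle 1 → 0 → 1: weight = 16, length = 2, mean = 16/2 ≈ 8.000
Minimum mean = 1.000, attained e.g. along the cycle 0 → 0 with weight 1 and length 1. So λ(A) = 1/1 = 1.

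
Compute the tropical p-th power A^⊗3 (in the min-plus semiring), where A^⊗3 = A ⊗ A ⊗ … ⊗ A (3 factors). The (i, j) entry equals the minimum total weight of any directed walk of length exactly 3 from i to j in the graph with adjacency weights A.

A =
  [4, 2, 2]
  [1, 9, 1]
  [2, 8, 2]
A^⊗3 =
  [5, 5, 5]
  [4, 5, 4]
  [5, 6, 5]

Each entry (A^⊗3)_ij equals the minimum over all length-3 walks i = v_0 → v_1 → … → v_3 = j of Σ_t A[v_t][v_{t+1}]. For example, for (i, j) = (0, 2) we minimise over 9 possible intermediate vertex sequences; the minimum is 5, attained along the walk 0 → 1 → 0 → 2.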